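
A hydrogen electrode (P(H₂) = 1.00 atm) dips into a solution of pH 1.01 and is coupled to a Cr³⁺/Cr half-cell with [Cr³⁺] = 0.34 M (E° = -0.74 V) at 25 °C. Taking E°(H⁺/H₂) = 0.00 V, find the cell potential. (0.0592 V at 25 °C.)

0.69 V

The hydrogen couple is the cathode, so E°_cell = 0.74 V; n = 6.
[H⁺] = 10^(−1.01) = 0.098 M, and Q = [Cr³⁺]^2·P(H₂)^3 / [H⁺]^6 = 1.33 × 10^5.
E = E° − (0.0592/6) log Q = 0.74 − (0.0592/6)(5.123) = 0.689 V.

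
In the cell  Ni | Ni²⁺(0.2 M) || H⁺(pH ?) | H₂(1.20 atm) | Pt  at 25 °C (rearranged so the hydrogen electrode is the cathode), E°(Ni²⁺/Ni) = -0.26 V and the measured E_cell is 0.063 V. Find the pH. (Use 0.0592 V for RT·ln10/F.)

E°_cell = 0.26 V and n = 2.
log Q = n(E° − E)/0.0592 = 2×(0.26 − 0.063)/0.0592 = 6.655.
With Q = [Ni²⁺]·P(H₂) / [H⁺]^2, solving for [H⁺] gives log[H⁺] = -3.638, so pH = 3.64.

pH = 3.64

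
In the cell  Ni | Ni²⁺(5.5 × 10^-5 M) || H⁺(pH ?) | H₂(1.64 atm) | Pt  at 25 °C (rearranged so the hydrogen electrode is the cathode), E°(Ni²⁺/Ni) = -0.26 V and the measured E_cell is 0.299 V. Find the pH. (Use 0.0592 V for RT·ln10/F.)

pH = 1.36

E°_cell = 0.26 V and n = 2.
log Q = n(E° − E)/0.0592 = 2×(0.26 − 0.299)/0.0592 = -1.318.
With Q = [Ni²⁺]·P(H₂) / [H⁺]^2, solving for [H⁺] gives log[H⁺] = -1.364, so pH = 1.36.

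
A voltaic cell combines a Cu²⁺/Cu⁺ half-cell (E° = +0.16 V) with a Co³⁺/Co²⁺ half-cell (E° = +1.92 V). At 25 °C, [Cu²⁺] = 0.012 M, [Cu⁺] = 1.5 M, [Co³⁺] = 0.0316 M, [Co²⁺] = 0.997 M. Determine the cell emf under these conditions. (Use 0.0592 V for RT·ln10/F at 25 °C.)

The Co³⁺/Co²⁺ couple has the higher reduction potential and acts as the cathode, so E°_cell = +1.92 − (+0.16) = 1.76 V.
Balancing electrons gives n = 1; the reaction quotient is Q = [Cu²⁺]·[Co²⁺]/([Cu⁺]·[Co³⁺]) = 0.252.
At 25 °C, E = E° − (0.0592/n) log Q = 1.76 − (0.0592/1)(-0.598) = 1.760 + 0.035 = 1.795 V.

1.80 V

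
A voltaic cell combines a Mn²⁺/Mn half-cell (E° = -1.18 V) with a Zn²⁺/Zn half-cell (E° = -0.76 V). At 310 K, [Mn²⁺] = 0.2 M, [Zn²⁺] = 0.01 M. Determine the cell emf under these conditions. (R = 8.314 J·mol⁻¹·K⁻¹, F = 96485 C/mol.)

0.380 V

The Zn²⁺/Zn couple has the higher reduction potential and acts as the cathode, so E°_cell = -0.76 − (-1.18) = 0.42 V.
Balancing electrons gives n = 2; the reaction quotient is Q = [Mn²⁺]/[Zn²⁺] = 20.0.
E = E° − (RT/nF) ln Q = 0.42 − (8.314×310)/(2×96485) × (2.996) = 0.420 − 0.040 = 0.380 V.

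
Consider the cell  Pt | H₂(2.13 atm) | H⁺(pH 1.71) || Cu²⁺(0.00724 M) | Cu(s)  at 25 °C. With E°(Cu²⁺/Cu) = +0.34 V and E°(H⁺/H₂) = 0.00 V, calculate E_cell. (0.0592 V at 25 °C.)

0.39 V

The Cu²⁺/Cu couple is the cathode, so E°_cell = 0.34 V; n = 2.
[H⁺] = 10^(−1.71) = 0.019 M, and Q = [H⁺]^2 / ([Cu²⁺]·P(H₂)) = 0.0247.
E = E° − (0.0592/2) log Q = 0.34 − (0.0592/2)(-1.608) = 0.388 V.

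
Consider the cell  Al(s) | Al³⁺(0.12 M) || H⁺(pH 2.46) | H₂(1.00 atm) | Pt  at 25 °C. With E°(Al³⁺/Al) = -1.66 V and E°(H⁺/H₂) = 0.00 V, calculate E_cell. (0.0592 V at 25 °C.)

1.53 V

The hydrogen couple is the cathode, so E°_cell = 1.66 V; n = 6.
[H⁺] = 10^(−2.46) = 0.0035 M, and Q = [Al³⁺]^2·P(H₂)^3 / [H⁺]^6 = 8.29 × 10^12.
E = E° − (0.0592/6) log Q = 1.66 − (0.0592/6)(12.918) = 1.533 V.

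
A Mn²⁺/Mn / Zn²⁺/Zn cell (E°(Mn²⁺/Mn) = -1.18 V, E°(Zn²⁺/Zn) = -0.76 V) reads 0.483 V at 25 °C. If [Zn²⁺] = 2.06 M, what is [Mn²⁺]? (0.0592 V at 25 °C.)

From the Nernst equation, log Q = n(E° − E)/0.0592 = 2(0.42 − 0.483)/0.0592 = -2.128, so Q = 0.00744.
With Q = [Mn²⁺]/[Zn²⁺] and the known concentrations, [Mn²⁺] in the numerator gives [Mn²⁺] = 0.015 M.

0.015 M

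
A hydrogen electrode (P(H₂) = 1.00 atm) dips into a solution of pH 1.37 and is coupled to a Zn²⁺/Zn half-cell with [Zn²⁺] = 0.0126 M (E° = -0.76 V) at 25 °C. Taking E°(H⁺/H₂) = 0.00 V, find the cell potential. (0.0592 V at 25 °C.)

0.74 V

The hydrogen couple is the cathode, so E°_cell = 0.76 V; n = 2.
[H⁺] = 10^(−1.37) = 0.043 M, and Q = [Zn²⁺]·P(H₂) / [H⁺]^2 = 6.92.
E = E° − (0.0592/2) log Q = 0.76 − (0.0592/2)(0.840) = 0.735 V.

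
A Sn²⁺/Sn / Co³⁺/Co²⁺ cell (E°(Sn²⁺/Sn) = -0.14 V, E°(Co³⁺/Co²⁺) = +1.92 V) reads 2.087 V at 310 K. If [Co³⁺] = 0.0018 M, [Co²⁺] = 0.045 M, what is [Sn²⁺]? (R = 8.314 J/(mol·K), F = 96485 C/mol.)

From the Nernst equation, ln Q = nF(E° − E)/RT = 2×96485×(2.06 − 2.087)/(8.314×310) = -2.022, so Q = 0.132.
With Q = [Sn²⁺]·[Co²⁺]^2/[Co³⁺]^2 and the known concentrations, [Sn²⁺] in the numerator gives [Sn²⁺] = 2.1 × 10^-4 M.

2.1 × 10^-4 M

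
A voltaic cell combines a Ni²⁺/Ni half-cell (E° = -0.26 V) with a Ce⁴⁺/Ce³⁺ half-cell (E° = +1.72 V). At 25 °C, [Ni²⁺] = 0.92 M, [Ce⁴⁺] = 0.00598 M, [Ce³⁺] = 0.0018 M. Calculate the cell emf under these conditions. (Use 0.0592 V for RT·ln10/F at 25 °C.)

2.01 V

The Ce⁴⁺/Ce³⁺ couple has the higher reduction potential and acts as the cathode, so E°_cell = +1.72 − (-0.26) = 1.98 V.
Balancing electrons gives n = 2; the reaction quotient is Q = [Ni²⁺]·[Ce³⁺]^2/[Ce⁴⁺]^2 = 0.0834.
At 25 °C, E = E° − (0.0592/n) log Q = 1.98 − (0.0592/2)(-1.079) = 1.980 + 0.032 = 2.012 V.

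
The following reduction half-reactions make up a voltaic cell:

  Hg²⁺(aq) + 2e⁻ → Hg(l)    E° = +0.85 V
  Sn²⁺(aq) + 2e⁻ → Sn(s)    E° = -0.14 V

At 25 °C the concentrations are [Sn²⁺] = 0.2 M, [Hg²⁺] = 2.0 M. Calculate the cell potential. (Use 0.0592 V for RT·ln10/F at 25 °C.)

1.02 V

The Hg²⁺/Hg couple has the higher reduction potential and acts as the cathode, so E°_cell = +0.85 − (-0.14) = 0.99 V.
Balancing electrons gives n = 2; the reaction quotient is Q = [Sn²⁺]/[Hg²⁺] = 0.100.
At 25 °C, E = E° − (0.0592/n) log Q = 0.99 − (0.0592/2)(-1.000) = 0.990 + 0.030 = 1.020 V.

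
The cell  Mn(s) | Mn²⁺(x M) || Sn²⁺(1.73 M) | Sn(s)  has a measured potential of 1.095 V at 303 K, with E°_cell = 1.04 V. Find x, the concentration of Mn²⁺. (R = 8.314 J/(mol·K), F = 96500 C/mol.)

From the Nernst equation, ln Q = nF(E° − E)/RT = 2×96500×(1.04 − 1.095)/(8.314×303) = -4.214, so Q = 0.0148.
With Q = [Mn²⁺]/[Sn²⁺] and the known concentrations, [Mn²⁺] in the numerator gives [Mn²⁺] = 0.026 M.

0.026 M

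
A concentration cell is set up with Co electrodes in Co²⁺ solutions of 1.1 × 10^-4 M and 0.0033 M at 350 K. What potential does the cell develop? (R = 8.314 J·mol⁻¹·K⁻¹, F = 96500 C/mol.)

Both half-cells are Co²⁺/Co, so E°_cell = 0. The concentrated side is the cathode; the cell reaction moves Co²⁺ from high to low concentration with n = 2.
Q = [Co²⁺]_dilute/[Co²⁺]_conc = 1.1 × 10^-4/0.0033 = 0.0333.
E = 0 − (RT/nF) ln Q = −((8.314×350)/(2×96500))(-3.401) = 0.0513 V.

0.051 V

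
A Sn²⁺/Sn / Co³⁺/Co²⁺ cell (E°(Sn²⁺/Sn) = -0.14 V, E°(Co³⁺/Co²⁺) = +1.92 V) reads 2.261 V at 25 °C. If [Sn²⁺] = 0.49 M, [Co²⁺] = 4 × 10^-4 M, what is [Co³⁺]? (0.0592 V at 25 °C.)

From the Nernst equation, log Q = n(E° − E)/0.0592 = 2(2.06 − 2.261)/0.0592 = -6.791, so Q = 1.62 × 10^-7.
With Q = [Sn²⁺]·[Co²⁺]^2/[Co³⁺]^2 and the known concentrations, [Co³⁺]^2 in the denominator gives [Co³⁺] = 0.7 M.

0.7 M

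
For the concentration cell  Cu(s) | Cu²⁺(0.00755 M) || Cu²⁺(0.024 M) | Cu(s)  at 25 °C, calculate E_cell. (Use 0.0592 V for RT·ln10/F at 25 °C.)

Both half-cells are Cu²⁺/Cu, so E°_cell = 0. The concentrated side is the cathode; the cell reaction moves Cu²⁺ from high to low concentration with n = 2.
Q = [Cu²⁺]_dilute/[Cu²⁺]_conc = 0.00755/0.024 = 0.315.
E = 0 − (0.0592/2) log Q = −(0.0592/2)(-0.502) = 0.0149 V.

0.015 V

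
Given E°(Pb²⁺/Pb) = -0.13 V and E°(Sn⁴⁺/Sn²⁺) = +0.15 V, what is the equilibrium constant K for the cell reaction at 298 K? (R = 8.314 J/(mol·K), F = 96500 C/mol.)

3 × 10^9

E°_cell = +0.15 − (-0.13) = 0.28 V, with n = 2 electrons transferred.
At equilibrium E = 0, so the Nernst equation gives ln K = nFE°/RT = (2)(96500)(0.28)/((8.314)(298)) = 21.81.
K = e^21.81 = 3 × 10^9.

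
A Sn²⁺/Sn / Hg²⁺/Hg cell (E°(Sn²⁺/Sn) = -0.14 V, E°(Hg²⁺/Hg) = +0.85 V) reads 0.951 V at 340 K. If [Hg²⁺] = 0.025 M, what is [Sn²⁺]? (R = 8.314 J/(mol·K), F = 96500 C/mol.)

0.36 M

From the Nernst equation, ln Q = nF(E° − E)/RT = 2×96500×(0.99 − 0.951)/(8.314×340) = 2.663, so Q = 14.3.
With Q = [Sn²⁺]/[Hg²⁺] and the known concentrations, [Sn²⁺] in the numerator gives [Sn²⁺] = 0.36 M.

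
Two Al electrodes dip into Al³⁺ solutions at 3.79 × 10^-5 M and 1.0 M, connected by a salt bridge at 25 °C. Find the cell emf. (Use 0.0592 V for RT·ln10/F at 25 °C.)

Both half-cells are Al³⁺/Al, so E°_cell = 0. The concentrated side is the cathode; the cell reaction moves Al³⁺ from high to low concentration with n = 3.
Q = [Al³⁺]_dilute/[Al³⁺]_conc = 3.79 × 10^-5/1.0 = 3.79 × 10^-5.
E = 0 − (0.0592/3) log Q = −(0.0592/3)(-4.421) = 0.0872 V.

0.087 V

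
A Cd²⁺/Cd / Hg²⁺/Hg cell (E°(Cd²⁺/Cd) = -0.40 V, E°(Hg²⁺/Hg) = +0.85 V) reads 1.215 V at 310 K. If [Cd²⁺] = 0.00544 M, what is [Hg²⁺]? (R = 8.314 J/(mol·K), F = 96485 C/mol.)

4 × 10^-4 M

From the Nernst equation, ln Q = nF(E° − E)/RT = 2×96485×(1.25 − 1.215)/(8.314×310) = 2.621, so Q = 13.7.
With Q = [Cd²⁺]/[Hg²⁺] and the known concentrations, [Hg²⁺] in the denominator gives [Hg²⁺] = 4 × 10^-4 M.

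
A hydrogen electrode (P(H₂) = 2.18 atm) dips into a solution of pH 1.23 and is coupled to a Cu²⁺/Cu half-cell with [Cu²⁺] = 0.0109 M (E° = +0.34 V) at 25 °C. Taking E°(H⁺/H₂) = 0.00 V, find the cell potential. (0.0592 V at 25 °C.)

The Cu²⁺/Cu couple is the cathode, so E°_cell = 0.34 V; n = 2.
[H⁺] = 10^(−1.23) = 0.059 M, and Q = [H⁺]^2 / ([Cu²⁺]·P(H₂)) = 0.146.
E = E° − (0.0592/2) log Q = 0.34 − (0.0592/2)(-0.836) = 0.365 V.

0.36 V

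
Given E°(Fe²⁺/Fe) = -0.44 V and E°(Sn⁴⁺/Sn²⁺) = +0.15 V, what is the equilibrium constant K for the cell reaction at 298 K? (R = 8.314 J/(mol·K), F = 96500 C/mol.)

9.1 × 10^19

E°_cell = +0.15 − (-0.44) = 0.59 V, with n = 2 electrons transferred.
At equilibrium E = 0, so the Nernst equation gives ln K = nFE°/RT = (2)(96500)(0.59)/((8.314)(298)) = 45.96.
K = e^45.96 = 9.1 × 10^19.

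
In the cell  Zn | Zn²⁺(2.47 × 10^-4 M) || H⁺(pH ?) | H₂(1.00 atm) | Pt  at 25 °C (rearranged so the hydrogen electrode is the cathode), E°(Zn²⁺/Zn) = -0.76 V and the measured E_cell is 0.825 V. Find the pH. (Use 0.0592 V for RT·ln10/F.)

E°_cell = 0.76 V and n = 2.
log Q = n(E° − E)/0.0592 = 2×(0.76 − 0.825)/0.0592 = -2.196.
With Q = [Zn²⁺]·P(H₂) / [H⁺]^2, solving for [H⁺] gives log[H⁺] = -0.706, so pH = 0.71.

pH = 0.71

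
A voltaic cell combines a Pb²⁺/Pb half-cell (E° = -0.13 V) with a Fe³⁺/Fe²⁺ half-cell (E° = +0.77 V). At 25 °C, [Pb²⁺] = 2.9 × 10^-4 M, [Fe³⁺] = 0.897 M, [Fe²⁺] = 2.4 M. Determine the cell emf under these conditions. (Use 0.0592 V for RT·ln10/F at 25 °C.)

The Fe³⁺/Fe²⁺ couple has the higher reduction potential and acts as the cathode, so E°_cell = +0.77 − (-0.13) = 0.90 V.
Balancing electrons gives n = 2; the reaction quotient is Q = [Pb²⁺]·[Fe²⁺]^2/[Fe³⁺]^2 = 0.00208.
At 25 °C, E = E° − (0.0592/n) log Q = 0.90 − (0.0592/2)(-2.683) = 0.900 + 0.079 = 0.979 V.

0.979 V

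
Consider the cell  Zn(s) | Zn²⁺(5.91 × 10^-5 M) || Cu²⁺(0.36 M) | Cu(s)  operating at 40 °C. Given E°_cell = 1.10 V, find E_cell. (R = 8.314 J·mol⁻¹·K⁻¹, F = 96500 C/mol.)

1.22 V

Balancing electrons gives n = 2; the reaction quotient is Q = [Zn²⁺]/[Cu²⁺] = 1.64 × 10^-4.
E = E° − (RT/nF) ln Q = 1.10 − (8.314×313)/(2×96500) × (-8.715) = 1.100 + 0.118 = 1.218 V.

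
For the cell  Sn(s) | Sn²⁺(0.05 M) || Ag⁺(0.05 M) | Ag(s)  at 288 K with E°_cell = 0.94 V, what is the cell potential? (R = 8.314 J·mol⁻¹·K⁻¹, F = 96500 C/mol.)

Balancing electrons gives n = 2; the reaction quotient is Q = [Sn²⁺]/[Ag⁺]^2 = 20.0.
E = E° − (RT/nF) ln Q = 0.94 − (8.314×288)/(2×96500) × (2.996) = 0.940 − 0.037 = 0.903 V.

0.903 V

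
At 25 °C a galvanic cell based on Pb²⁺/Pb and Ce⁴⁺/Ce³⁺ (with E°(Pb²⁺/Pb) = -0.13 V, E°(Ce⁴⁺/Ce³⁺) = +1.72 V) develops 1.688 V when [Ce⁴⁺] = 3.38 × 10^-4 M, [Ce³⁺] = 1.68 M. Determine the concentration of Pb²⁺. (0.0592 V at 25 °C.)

0.012 M

From the Nernst equation, log Q = n(E° − E)/0.0592 = 2(1.85 − 1.688)/0.0592 = 5.473, so Q = 2.97 × 10^5.
With Q = [Pb²⁺]·[Ce³⁺]^2/[Ce⁴⁺]^2 and the known concentrations, [Pb²⁺] in the numerator gives [Pb²⁺] = 0.012 M.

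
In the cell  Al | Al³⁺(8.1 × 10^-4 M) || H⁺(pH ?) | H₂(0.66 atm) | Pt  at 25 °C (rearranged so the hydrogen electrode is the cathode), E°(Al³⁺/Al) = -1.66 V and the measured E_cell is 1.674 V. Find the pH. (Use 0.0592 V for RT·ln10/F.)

E°_cell = 1.66 V and n = 6.
log Q = n(E° − E)/0.0592 = 6×(1.66 − 1.674)/0.0592 = -1.419.
With Q = [Al³⁺]^2·P(H₂)^3 / [H⁺]^6, solving for [H⁺] gives log[H⁺] = -0.884, so pH = 0.88.

pH = 0.88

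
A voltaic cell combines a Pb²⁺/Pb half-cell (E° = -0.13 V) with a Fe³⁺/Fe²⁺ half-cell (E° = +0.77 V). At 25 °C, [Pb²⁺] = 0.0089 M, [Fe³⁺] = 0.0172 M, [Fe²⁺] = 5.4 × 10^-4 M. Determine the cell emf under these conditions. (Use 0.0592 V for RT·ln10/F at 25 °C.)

The Fe³⁺/Fe²⁺ couple has the higher reduction potential and acts as the cathode, so E°_cell = +0.77 − (-0.13) = 0.90 V.
Balancing electrons gives n = 2; the reaction quotient is Q = [Pb²⁺]·[Fe²⁺]^2/[Fe³⁺]^2 = 8.77 × 10^-6.
At 25 °C, E = E° − (0.0592/n) log Q = 0.90 − (0.0592/2)(-5.057) = 0.900 + 0.150 = 1.050 V.

1.05 V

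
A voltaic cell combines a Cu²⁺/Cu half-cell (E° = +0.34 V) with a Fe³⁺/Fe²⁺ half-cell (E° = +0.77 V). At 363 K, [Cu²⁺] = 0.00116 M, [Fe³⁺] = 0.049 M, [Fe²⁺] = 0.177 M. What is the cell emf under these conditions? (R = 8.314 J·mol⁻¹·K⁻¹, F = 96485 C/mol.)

The Fe³⁺/Fe²⁺ couple has the higher reduction potential and acts as the cathode, so E°_cell = +0.77 − (+0.34) = 0.43 V.
Balancing electrons gives n = 2; the reaction quotient is Q = [Cu²⁺]·[Fe²⁺]^2/[Fe³⁺]^2 = 0.0151.
E = E° − (RT/nF) ln Q = 0.43 − (8.314×363)/(2×96485) × (-4.191) = 0.430 + 0.066 = 0.496 V.

0.496 V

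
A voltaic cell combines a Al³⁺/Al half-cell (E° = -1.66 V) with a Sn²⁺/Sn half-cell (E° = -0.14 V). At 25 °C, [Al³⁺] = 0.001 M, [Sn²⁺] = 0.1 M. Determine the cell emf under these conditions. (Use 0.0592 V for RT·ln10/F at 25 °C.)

1.55 V

The Sn²⁺/Sn couple has the higher reduction potential and acts as the cathode, so E°_cell = -0.14 − (-1.66) = 1.52 V.
Balancing electrons gives n = 6; the reaction quotient is Q = [Al³⁺]^2/[Sn²⁺]^3 = 0.00100.
At 25 °C, E = E° − (0.0592/n) log Q = 1.52 − (0.0592/6)(-3.000) = 1.520 + 0.030 = 1.550 V.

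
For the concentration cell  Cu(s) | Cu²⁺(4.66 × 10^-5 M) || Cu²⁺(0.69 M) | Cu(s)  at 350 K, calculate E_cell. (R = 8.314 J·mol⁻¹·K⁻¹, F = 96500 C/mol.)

Both half-cells are Cu²⁺/Cu, so E°_cell = 0. The concentrated side is the cathode; the cell reaction moves Cu²⁺ from high to low concentration with n = 2.
Q = [Cu²⁺]_dilute/[Cu²⁺]_conc = 4.66 × 10^-5/0.69 = 6.75 × 10^-5.
E = 0 − (RT/nF) ln Q = −((8.314×350)/(2×96500))(-9.603) = 0.1448 V.

0.14 V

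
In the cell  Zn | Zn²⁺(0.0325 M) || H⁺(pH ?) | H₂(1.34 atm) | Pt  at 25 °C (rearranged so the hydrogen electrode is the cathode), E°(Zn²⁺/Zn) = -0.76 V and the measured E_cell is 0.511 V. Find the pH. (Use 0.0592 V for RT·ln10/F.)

pH = 4.89

E°_cell = 0.76 V and n = 2.
log Q = n(E° − E)/0.0592 = 2×(0.76 − 0.511)/0.0592 = 8.412.
With Q = [Zn²⁺]·P(H₂) / [H⁺]^2, solving for [H⁺] gives log[H⁺] = -4.887, so pH = 4.89.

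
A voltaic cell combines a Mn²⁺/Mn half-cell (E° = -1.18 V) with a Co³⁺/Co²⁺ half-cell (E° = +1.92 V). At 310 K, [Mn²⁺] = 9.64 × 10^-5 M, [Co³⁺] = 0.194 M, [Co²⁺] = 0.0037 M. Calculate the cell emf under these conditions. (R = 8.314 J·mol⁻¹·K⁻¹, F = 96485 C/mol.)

The Co³⁺/Co²⁺ couple has the higher reduction potential and acts as the cathode, so E°_cell = +1.92 − (-1.18) = 3.10 V.
Balancing electrons gives n = 2; the reaction quotient is Q = [Mn²⁺]·[Co²⁺]^2/[Co³⁺]^2 = 3.51 × 10^-8.
E = E° − (RT/nF) ln Q = 3.10 − (8.314×310)/(2×96485) × (-17.166) = 3.100 + 0.229 = 3.329 V.

3.33 V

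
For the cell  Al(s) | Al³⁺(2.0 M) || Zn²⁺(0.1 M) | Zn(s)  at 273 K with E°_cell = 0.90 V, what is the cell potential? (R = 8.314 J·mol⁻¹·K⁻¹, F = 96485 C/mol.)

Balancing electrons gives n = 6; the reaction quotient is Q = [Al³⁺]^2/[Zn²⁺]^3 = 4000.
E = E° − (RT/nF) ln Q = 0.90 − (8.314×273)/(6×96485) × (8.294) = 0.900 − 0.033 = 0.867 V.

0.867 V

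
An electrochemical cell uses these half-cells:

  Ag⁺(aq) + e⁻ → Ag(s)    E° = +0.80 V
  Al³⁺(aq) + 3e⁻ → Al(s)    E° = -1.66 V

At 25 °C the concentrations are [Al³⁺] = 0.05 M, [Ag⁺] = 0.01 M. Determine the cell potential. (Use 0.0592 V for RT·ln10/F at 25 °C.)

2.37 V

The Ag⁺/Ag couple has the higher reduction potential and acts as the cathode, so E°_cell = +0.80 − (-1.66) = 2.46 V.
Balancing electrons gives n = 3; the reaction quotient is Q = [Al³⁺]/[Ag⁺]^3 = 5 × 10^4.
At 25 °C, E = E° − (0.0592/n) log Q = 2.46 − (0.0592/3)(4.699) = 2.460 − 0.093 = 2.367 V.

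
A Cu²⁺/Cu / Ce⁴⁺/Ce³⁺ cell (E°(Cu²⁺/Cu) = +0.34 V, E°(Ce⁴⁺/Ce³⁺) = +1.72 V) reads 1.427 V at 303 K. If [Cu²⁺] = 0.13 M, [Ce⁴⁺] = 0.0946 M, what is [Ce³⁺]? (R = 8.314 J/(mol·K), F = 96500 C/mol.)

From the Nernst equation, ln Q = nF(E° − E)/RT = 2×96500×(1.38 − 1.427)/(8.314×303) = -3.601, so Q = 0.0273.
With Q = [Cu²⁺]·[Ce³⁺]^2/[Ce⁴⁺]^2 and the known concentrations, [Ce³⁺]^2 in the numerator gives [Ce³⁺] = 0.043 M.

0.043 M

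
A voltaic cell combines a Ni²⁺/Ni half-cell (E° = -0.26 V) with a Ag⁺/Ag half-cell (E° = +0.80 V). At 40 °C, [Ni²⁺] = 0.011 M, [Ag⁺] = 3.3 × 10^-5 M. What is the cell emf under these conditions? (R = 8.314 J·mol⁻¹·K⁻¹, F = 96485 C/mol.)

The Ag⁺/Ag couple has the higher reduction potential and acts as the cathode, so E°_cell = +0.80 − (-0.26) = 1.06 V.
Balancing electrons gives n = 2; the reaction quotient is Q = [Ni²⁺]/[Ag⁺]^2 = 1.01 × 10^7.
E = E° − (RT/nF) ln Q = 1.06 − (8.314×313)/(2×96485) × (16.128) = 1.060 − 0.217 = 0.843 V.

0.843 V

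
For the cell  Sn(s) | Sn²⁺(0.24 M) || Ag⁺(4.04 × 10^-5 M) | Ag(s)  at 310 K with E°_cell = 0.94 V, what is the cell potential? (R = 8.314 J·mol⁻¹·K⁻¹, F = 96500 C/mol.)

Balancing electrons gives n = 2; the reaction quotient is Q = [Sn²⁺]/[Ag⁺]^2 = 1.47 × 10^8.
E = E° − (RT/nF) ln Q = 0.94 − (8.314×310)/(2×96500) × (18.806) = 0.940 − 0.251 = 0.689 V.

0.689 V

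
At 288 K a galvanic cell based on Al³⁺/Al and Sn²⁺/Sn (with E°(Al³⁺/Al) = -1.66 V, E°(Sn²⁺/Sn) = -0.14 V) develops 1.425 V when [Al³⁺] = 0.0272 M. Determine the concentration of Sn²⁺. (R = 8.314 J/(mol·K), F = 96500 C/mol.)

From the Nernst equation, ln Q = nF(E° − E)/RT = 6×96500×(1.52 − 1.425)/(8.314×288) = 22.972, so Q = 9.48 × 10^9.
With Q = [Al³⁺]^2/[Sn²⁺]^3 and the known concentrations, [Sn²⁺]^3 in the denominator gives [Sn²⁺] = 4.3 × 10^-5 M.

4.3 × 10^-5 M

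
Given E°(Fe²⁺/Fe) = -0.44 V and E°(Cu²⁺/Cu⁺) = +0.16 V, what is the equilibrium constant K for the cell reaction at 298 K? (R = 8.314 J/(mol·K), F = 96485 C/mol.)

E°_cell = +0.16 − (-0.44) = 0.60 V, with n = 2 electrons transferred.
At equilibrium E = 0, so the Nernst equation gives ln K = nFE°/RT = (2)(96485)(0.60)/((8.314)(298)) = 46.73.
K = e^46.73 = 2 × 10^20.

2 × 10^20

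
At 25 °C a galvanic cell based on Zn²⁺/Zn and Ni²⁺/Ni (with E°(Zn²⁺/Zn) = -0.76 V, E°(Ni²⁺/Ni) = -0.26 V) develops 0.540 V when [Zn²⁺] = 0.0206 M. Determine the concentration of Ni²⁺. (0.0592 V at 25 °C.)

From the Nernst equation, log Q = n(E° − E)/0.0592 = 2(0.50 − 0.540)/0.0592 = -1.351, so Q = 0.0445.
With Q = [Zn²⁺]/[Ni²⁺] and the known concentrations, [Ni²⁺] in the denominator gives [Ni²⁺] = 0.46 M.

0.46 M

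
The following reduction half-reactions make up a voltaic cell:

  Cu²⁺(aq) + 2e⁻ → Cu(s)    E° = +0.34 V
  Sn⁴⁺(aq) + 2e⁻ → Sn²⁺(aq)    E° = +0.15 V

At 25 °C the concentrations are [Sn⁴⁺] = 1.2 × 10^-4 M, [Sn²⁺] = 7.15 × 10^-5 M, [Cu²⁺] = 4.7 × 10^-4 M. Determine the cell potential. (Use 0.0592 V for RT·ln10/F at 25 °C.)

0.085 V

The Cu²⁺/Cu couple has the higher reduction potential and acts as the cathode, so E°_cell = +0.34 − (+0.15) = 0.19 V.
Balancing electrons gives n = 2; the reaction quotient is Q = [Sn⁴⁺]/([Sn²⁺]·[Cu²⁺]) = 3570.
At 25 °C, E = E° − (0.0592/n) log Q = 0.19 − (0.0592/2)(3.553) = 0.190 − 0.105 = 0.085 V.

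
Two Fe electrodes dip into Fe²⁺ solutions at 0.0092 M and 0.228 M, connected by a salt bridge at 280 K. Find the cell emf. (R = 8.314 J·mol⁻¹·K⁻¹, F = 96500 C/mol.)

0.039 V

Both half-cells are Fe²⁺/Fe, so E°_cell = 0. The concentrated side is the cathode; the cell reaction moves Fe²⁺ from high to low concentration with n = 2.
Q = [Fe²⁺]_dilute/[Fe²⁺]_conc = 0.0092/0.228 = 0.0404.
E = 0 − (RT/nF) ln Q = −((8.314×280)/(2×96500))(-3.210) = 0.0387 V.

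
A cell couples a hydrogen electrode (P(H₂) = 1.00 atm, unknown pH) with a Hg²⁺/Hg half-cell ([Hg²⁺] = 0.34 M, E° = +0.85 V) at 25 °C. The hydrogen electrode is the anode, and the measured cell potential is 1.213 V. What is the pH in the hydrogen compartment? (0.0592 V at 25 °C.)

E°_cell = 0.85 V and n = 2.
log Q = n(E° − E)/0.0592 = 2×(0.85 − 1.213)/0.0592 = -12.264.
With Q = [H⁺]^2 / ([Hg²⁺]·P(H₂)), solving for [H⁺] gives log[H⁺] = -6.366, so pH = 6.37.

pH = 6.37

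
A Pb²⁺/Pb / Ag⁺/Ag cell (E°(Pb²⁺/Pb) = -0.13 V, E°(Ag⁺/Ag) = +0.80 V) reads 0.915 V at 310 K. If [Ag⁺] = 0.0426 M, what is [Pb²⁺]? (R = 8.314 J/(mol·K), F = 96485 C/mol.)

0.0056 M

From the Nernst equation, ln Q = nF(E° − E)/RT = 2×96485×(0.93 − 0.915)/(8.314×310) = 1.123, so Q = 3.07.
With Q = [Pb²⁺]/[Ag⁺]^2 and the known concentrations, [Pb²⁺] in the numerator gives [Pb²⁺] = 0.0056 M.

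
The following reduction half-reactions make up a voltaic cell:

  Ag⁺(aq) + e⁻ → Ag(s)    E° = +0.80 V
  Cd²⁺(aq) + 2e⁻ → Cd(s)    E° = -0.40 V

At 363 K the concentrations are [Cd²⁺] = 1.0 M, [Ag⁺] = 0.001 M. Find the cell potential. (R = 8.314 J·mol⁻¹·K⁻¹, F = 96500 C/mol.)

The Ag⁺/Ag couple has the higher reduction potential and acts as the cathode, so E°_cell = +0.80 − (-0.40) = 1.20 V.
Balancing electrons gives n = 2; the reaction quotient is Q = [Cd²⁺]/[Ag⁺]^2 = 1 × 10^6.
E = E° − (RT/nF) ln Q = 1.20 − (8.314×363)/(2×96500) × (13.816) = 1.200 − 0.216 = 0.984 V.

0.984 V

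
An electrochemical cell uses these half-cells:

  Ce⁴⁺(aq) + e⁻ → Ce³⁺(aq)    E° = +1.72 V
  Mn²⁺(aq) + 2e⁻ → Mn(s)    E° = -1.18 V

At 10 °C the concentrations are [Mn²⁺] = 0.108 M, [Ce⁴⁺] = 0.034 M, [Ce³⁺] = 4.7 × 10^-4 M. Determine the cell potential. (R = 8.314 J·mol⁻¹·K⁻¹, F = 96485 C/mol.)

The Ce⁴⁺/Ce³⁺ couple has the higher reduction potential and acts as the cathode, so E°_cell = +1.72 − (-1.18) = 2.90 V.
Balancing electrons gives n = 2; the reaction quotient is Q = [Mn²⁺]·[Ce³⁺]^2/[Ce⁴⁺]^2 = 2.06 × 10^-5.
E = E° − (RT/nF) ln Q = 2.90 − (8.314×283)/(2×96485) × (-10.788) = 2.900 + 0.132 = 3.032 V.

3.03 V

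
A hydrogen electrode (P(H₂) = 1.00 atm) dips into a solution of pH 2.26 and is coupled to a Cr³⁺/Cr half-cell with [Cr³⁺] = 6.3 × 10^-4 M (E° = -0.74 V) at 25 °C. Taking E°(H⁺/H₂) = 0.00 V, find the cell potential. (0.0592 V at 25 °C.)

0.67 V

The hydrogen couple is the cathode, so E°_cell = 0.74 V; n = 6.
[H⁺] = 10^(−2.26) = 0.0055 M, and Q = [Cr³⁺]^2·P(H₂)^3 / [H⁺]^6 = 1.44 × 10^7.
E = E° − (0.0592/6) log Q = 0.74 − (0.0592/6)(7.159) = 0.669 V.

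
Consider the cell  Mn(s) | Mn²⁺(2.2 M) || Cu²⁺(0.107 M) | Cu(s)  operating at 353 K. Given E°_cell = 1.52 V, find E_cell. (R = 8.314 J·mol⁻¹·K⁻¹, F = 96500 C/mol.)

Balancing electrons gives n = 2; the reaction quotient is Q = [Mn²⁺]/[Cu²⁺] = 20.6.
E = E° − (RT/nF) ln Q = 1.52 − (8.314×353)/(2×96500) × (3.023) = 1.520 − 0.046 = 1.474 V.

1.47 V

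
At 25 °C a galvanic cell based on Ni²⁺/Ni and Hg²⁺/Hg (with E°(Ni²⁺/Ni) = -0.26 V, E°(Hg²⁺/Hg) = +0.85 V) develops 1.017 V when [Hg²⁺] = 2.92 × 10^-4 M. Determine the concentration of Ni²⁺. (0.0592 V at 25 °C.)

From the Nernst equation, log Q = n(E° − E)/0.0592 = 2(1.11 − 1.017)/0.0592 = 3.142, so Q = 1390.
With Q = [Ni²⁺]/[Hg²⁺] and the known concentrations, [Ni²⁺] in the numerator gives [Ni²⁺] = 0.4 M.

0.4 M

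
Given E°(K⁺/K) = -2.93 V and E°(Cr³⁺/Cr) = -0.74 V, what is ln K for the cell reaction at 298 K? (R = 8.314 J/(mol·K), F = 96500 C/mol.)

ln K = 255.9

E°_cell = -0.74 − (-2.93) = 2.19 V, with n = 3 electrons transferred.
At equilibrium E = 0, so the Nernst equation gives ln K = nFE°/RT = (3)(96500)(2.19)/((8.314)(298)) = 255.90.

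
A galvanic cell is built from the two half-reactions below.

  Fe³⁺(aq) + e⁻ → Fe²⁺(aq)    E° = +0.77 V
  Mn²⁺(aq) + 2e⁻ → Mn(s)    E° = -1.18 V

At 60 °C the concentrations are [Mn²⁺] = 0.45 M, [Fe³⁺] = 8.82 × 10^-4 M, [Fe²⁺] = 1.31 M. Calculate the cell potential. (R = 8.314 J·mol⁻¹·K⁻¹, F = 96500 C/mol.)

The Fe³⁺/Fe²⁺ couple has the higher reduction potential and acts as the cathode, so E°_cell = +0.77 − (-1.18) = 1.95 V.
Balancing electrons gives n = 2; the reaction quotient is Q = [Mn²⁺]·[Fe²⁺]^2/[Fe³⁺]^2 = 9.93 × 10^5.
E = E° − (RT/nF) ln Q = 1.95 − (8.314×333)/(2×96500) × (13.808) = 1.950 − 0.198 = 1.752 V.

1.75 V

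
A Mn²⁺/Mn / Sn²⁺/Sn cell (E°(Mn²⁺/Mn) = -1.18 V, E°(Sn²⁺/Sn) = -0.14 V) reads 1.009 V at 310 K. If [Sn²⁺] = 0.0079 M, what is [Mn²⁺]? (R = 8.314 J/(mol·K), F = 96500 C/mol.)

0.08 M

From the Nernst equation, ln Q = nF(E° − E)/RT = 2×96500×(1.04 − 1.009)/(8.314×310) = 2.321, so Q = 10.2.
With Q = [Mn²⁺]/[Sn²⁺] and the known concentrations, [Mn²⁺] in the numerator gives [Mn²⁺] = 0.08 M.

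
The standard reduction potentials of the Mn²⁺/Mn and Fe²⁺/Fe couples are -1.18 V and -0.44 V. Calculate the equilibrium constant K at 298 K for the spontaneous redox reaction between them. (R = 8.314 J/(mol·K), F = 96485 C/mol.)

1.1 × 10^25

E°_cell = -0.44 − (-1.18) = 0.74 V, with n = 2 electrons transferred.
At equilibrium E = 0, so the Nernst equation gives ln K = nFE°/RT = (2)(96485)(0.74)/((8.314)(298)) = 57.64.
K = e^57.64 = 1.1 × 10^25.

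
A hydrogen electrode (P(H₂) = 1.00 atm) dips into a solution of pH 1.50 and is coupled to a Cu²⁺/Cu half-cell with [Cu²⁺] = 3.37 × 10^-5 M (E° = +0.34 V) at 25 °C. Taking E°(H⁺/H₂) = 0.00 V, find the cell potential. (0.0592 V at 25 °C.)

0.30 V

The Cu²⁺/Cu couple is the cathode, so E°_cell = 0.34 V; n = 2.
[H⁺] = 10^(−1.50) = 0.032 M, and Q = [H⁺]^2 / ([Cu²⁺]·P(H₂)) = 29.7.
E = E° − (0.0592/2) log Q = 0.34 − (0.0592/2)(1.472) = 0.296 V.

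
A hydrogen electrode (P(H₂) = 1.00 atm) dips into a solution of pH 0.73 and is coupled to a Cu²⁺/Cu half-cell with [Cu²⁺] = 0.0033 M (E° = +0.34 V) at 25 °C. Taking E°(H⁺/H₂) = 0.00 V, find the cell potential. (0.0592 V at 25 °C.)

0.31 V

The Cu²⁺/Cu couple is the cathode, so E°_cell = 0.34 V; n = 2.
[H⁺] = 10^(−0.73) = 0.19 M, and Q = [H⁺]^2 / ([Cu²⁺]·P(H₂)) = 10.5.
E = E° − (0.0592/2) log Q = 0.34 − (0.0592/2)(1.021) = 0.310 V.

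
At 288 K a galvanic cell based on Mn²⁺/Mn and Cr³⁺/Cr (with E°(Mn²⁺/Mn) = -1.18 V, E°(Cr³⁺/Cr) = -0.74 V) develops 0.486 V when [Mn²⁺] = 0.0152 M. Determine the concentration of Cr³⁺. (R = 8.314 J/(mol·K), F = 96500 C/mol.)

0.49 M

From the Nernst equation, ln Q = nF(E° − E)/RT = 6×96500×(0.44 − 0.486)/(8.314×288) = -11.123, so Q = 1.48 × 10^-5.
With Q = [Mn²⁺]^3/[Cr³⁺]^2 and the known concentrations, [Cr³⁺]^2 in the denominator gives [Cr³⁺] = 0.49 M.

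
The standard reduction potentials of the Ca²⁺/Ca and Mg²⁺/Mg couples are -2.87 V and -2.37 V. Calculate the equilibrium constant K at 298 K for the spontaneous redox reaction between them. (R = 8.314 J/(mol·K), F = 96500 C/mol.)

8.2 × 10^16

E°_cell = -2.37 − (-2.87) = 0.50 V, with n = 2 electrons transferred.
At equilibrium E = 0, so the Nernst equation gives ln K = nFE°/RT = (2)(96500)(0.50)/((8.314)(298)) = 38.95.
K = e^38.95 = 8.2 × 10^16.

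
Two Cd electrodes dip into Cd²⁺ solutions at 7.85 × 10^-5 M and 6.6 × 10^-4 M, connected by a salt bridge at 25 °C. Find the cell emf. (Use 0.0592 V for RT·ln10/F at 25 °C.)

Both half-cells are Cd²⁺/Cd, so E°_cell = 0. The concentrated side is the cathode; the cell reaction moves Cd²⁺ from high to low concentration with n = 2.
Q = [Cd²⁺]_dilute/[Cd²⁺]_conc = 7.85 × 10^-5/6.6 × 10^-4 = 0.119.
E = 0 − (0.0592/2) log Q = −(0.0592/2)(-0.925) = 0.0274 V.

0.027 V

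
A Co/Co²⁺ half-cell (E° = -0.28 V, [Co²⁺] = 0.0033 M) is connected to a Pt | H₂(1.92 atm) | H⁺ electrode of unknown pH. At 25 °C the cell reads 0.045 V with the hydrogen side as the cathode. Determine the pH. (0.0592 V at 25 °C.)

E°_cell = 0.28 V and n = 2.
log Q = n(E° − E)/0.0592 = 2×(0.28 − 0.045)/0.0592 = 7.939.
With Q = [Co²⁺]·P(H₂) / [H⁺]^2, solving for [H⁺] gives log[H⁺] = -5.069, so pH = 5.07.

pH = 5.07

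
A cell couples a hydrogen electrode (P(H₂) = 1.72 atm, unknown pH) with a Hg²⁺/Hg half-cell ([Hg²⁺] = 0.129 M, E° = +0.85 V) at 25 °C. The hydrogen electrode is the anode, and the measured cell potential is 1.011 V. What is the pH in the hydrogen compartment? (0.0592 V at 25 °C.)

pH = 3.05

E°_cell = 0.85 V and n = 2.
log Q = n(E° − E)/0.0592 = 2×(0.85 − 1.011)/0.0592 = -5.439.
With Q = [H⁺]^2 / ([Hg²⁺]·P(H₂)), solving for [H⁺] gives log[H⁺] = -3.047, so pH = 3.05.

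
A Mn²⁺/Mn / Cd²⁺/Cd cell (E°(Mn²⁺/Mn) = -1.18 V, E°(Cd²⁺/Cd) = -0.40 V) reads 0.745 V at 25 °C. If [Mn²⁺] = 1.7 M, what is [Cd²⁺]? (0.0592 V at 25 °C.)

0.11 M

From the Nernst equation, log Q = n(E° − E)/0.0592 = 2(0.78 − 0.745)/0.0592 = 1.182, so Q = 15.2.
With Q = [Mn²⁺]/[Cd²⁺] and the known concentrations, [Cd²⁺] in the denominator gives [Cd²⁺] = 0.11 M.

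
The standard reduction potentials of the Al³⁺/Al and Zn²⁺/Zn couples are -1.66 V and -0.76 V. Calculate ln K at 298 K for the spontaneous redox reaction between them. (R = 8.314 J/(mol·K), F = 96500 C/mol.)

E°_cell = -0.76 − (-1.66) = 0.90 V, with n = 6 electrons transferred.
At equilibrium E = 0, so the Nernst equation gives ln K = nFE°/RT = (6)(96500)(0.90)/((8.314)(298)) = 210.33.

ln K = 210.3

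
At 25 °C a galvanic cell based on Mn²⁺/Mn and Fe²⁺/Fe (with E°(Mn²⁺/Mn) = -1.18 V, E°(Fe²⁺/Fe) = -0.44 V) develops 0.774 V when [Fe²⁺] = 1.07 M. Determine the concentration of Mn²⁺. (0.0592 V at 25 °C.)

From the Nernst equation, log Q = n(E° − E)/0.0592 = 2(0.74 − 0.774)/0.0592 = -1.149, so Q = 0.0710.
With Q = [Mn²⁺]/[Fe²⁺] and the known concentrations, [Mn²⁺] in the numerator gives [Mn²⁺] = 0.076 M.

0.076 M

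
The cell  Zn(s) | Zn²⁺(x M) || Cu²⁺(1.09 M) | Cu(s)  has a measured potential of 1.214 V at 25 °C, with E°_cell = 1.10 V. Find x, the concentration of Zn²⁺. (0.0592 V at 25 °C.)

1.5 × 10^-4 M

From the Nernst equation, log Q = n(E° − E)/0.0592 = 2(1.10 − 1.214)/0.0592 = -3.851, so Q = 1.41 × 10^-4.
With Q = [Zn²⁺]/[Cu²⁺] and the known concentrations, [Zn²⁺] in the numerator gives [Zn²⁺] = 1.5 × 10^-4 M.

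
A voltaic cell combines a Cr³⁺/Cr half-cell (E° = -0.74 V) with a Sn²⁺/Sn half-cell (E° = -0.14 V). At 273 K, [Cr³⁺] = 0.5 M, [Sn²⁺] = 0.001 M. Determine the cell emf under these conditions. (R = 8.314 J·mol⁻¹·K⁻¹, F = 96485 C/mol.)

0.524 V

The Sn²⁺/Sn couple has the higher reduction potential and acts as the cathode, so E°_cell = -0.14 − (-0.74) = 0.60 V.
Balancing electrons gives n = 6; the reaction quotient is Q = [Cr³⁺]^2/[Sn²⁺]^3 = 2.5 × 10^8.
E = E° − (RT/nF) ln Q = 0.60 − (8.314×273)/(6×96485) × (19.337) = 0.600 − 0.076 = 0.524 V.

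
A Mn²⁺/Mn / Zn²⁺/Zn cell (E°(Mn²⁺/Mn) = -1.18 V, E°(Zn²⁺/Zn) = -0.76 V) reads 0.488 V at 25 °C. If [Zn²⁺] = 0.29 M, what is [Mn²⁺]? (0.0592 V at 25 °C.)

From the Nernst equation, log Q = n(E° − E)/0.0592 = 2(0.42 − 0.488)/0.0592 = -2.297, so Q = 0.00504.
With Q = [Mn²⁺]/[Zn²⁺] and the known concentrations, [Mn²⁺] in the numerator gives [Mn²⁺] = 0.0015 M.

0.0015 M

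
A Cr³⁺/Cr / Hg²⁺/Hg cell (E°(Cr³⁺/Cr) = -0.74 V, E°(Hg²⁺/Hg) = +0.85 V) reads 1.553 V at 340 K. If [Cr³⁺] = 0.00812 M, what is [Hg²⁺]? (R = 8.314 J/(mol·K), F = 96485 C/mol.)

From the Nernst equation, ln Q = nF(E° − E)/RT = 6×96485×(1.59 − 1.553)/(8.314×340) = 7.577, so Q = 1950.
With Q = [Cr³⁺]^2/[Hg²⁺]^3 and the known concentrations, [Hg²⁺]^3 in the denominator gives [Hg²⁺] = 0.0032 M.

0.0032 M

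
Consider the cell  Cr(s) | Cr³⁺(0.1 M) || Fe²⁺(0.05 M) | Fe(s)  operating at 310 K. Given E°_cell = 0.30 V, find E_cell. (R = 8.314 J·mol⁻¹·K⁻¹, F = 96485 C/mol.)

Balancing electrons gives n = 6; the reaction quotient is Q = [Cr³⁺]^2/[Fe²⁺]^3 = 80.0.
E = E° − (RT/nF) ln Q = 0.30 − (8.314×310)/(6×96485) × (4.382) = 0.300 − 0.020 = 0.280 V.

0.280 V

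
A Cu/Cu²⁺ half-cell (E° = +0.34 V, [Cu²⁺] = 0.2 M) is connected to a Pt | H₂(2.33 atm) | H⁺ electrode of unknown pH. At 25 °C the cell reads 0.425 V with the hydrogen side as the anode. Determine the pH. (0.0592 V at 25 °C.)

pH = 1.60

E°_cell = 0.34 V and n = 2.
log Q = n(E° − E)/0.0592 = 2×(0.34 − 0.425)/0.0592 = -2.872.
With Q = [H⁺]^2 / ([Cu²⁺]·P(H₂)), solving for [H⁺] gives log[H⁺] = -1.602, so pH = 1.60.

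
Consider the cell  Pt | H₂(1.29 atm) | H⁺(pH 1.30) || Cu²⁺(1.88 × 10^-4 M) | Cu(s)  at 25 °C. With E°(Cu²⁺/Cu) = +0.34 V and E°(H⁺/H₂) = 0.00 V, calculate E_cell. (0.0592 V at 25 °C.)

The Cu²⁺/Cu couple is the cathode, so E°_cell = 0.34 V; n = 2.
[H⁺] = 10^(−1.30) = 0.050 M, and Q = [H⁺]^2 / ([Cu²⁺]·P(H₂)) = 10.4.
E = E° − (0.0592/2) log Q = 0.34 − (0.0592/2)(1.015) = 0.310 V.

0.31 V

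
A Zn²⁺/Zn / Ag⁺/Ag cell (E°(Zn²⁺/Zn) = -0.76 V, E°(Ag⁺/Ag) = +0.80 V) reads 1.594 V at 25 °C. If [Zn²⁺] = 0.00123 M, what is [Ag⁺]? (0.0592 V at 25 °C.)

0.13 M

From the Nernst equation, log Q = n(E° − E)/0.0592 = 2(1.56 − 1.594)/0.0592 = -1.149, so Q = 0.0710.
With Q = [Zn²⁺]/[Ag⁺]^2 and the known concentrations, [Ag⁺]^2 in the denominator gives [Ag⁺] = 0.13 M.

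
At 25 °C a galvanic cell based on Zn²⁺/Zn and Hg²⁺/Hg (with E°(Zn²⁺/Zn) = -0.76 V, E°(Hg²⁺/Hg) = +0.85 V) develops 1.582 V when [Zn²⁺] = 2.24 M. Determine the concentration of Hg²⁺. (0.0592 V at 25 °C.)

From the Nernst equation, log Q = n(E° − E)/0.0592 = 2(1.61 − 1.582)/0.0592 = 0.946, so Q = 8.83.
With Q = [Zn²⁺]/[Hg²⁺] and the known concentrations, [Hg²⁺] in the denominator gives [Hg²⁺] = 0.25 M.

0.25 M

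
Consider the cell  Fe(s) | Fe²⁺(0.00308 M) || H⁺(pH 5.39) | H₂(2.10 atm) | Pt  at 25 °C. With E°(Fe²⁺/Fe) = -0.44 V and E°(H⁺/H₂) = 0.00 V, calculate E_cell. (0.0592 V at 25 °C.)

0.19 V

The hydrogen couple is the cathode, so E°_cell = 0.44 V; n = 2.
[H⁺] = 10^(−5.39) = 4.1 × 10^-6 M, and Q = [Fe²⁺]·P(H₂) / [H⁺]^2 = 3.9 × 10^8.
E = E° − (0.0592/2) log Q = 0.44 − (0.0592/2)(8.591) = 0.186 V.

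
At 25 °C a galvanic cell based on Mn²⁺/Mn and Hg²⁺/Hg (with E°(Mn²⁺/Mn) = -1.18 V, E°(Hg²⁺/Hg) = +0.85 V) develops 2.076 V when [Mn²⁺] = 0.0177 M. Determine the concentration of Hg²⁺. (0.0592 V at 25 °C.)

From the Nernst equation, log Q = n(E° − E)/0.0592 = 2(2.03 − 2.076)/0.0592 = -1.554, so Q = 0.0279.
With Q = [Mn²⁺]/[Hg²⁺] and the known concentrations, [Hg²⁺] in the denominator gives [Hg²⁺] = 0.63 M.

0.63 M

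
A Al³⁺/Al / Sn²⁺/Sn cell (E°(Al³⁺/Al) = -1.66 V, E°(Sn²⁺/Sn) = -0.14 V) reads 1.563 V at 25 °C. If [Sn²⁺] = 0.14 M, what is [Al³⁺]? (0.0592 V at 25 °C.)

From the Nernst equation, log Q = n(E° − E)/0.0592 = 6(1.52 − 1.563)/0.0592 = -4.358, so Q = 4.38 × 10^-5.
With Q = [Al³⁺]^2/[Sn²⁺]^3 and the known concentrations, [Al³⁺]^2 in the numerator gives [Al³⁺] = 3.5 × 10^-4 M.

3.5 × 10^-4 M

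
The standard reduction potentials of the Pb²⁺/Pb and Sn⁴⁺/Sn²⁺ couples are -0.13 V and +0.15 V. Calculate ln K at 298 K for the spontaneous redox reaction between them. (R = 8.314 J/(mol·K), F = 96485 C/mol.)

E°_cell = +0.15 − (-0.13) = 0.28 V, with n = 2 electrons transferred.
At equilibrium E = 0, so the Nernst equation gives ln K = nFE°/RT = (2)(96485)(0.28)/((8.314)(298)) = 21.81.

ln K = 21.8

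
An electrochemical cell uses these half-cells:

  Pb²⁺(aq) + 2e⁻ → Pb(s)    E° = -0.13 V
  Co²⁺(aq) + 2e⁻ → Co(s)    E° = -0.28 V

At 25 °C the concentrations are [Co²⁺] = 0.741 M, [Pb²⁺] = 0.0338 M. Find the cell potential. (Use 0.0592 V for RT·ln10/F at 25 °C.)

The Pb²⁺/Pb couple has the higher reduction potential and acts as the cathode, so E°_cell = -0.13 − (-0.28) = 0.15 V.
Balancing electrons gives n = 2; the reaction quotient is Q = [Co²⁺]/[Pb²⁺] = 21.9.
At 25 °C, E = E° − (0.0592/n) log Q = 0.15 − (0.0592/2)(1.341) = 0.150 − 0.040 = 0.110 V.

0.110 V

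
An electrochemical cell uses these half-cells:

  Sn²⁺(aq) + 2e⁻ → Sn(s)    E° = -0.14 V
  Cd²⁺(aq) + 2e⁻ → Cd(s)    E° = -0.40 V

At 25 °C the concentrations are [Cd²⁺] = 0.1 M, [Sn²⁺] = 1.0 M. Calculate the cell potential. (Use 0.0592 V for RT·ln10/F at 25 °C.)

0.290 V

The Sn²⁺/Sn couple has the higher reduction potential and acts as the cathode, so E°_cell = -0.14 − (-0.40) = 0.26 V.
Balancing electrons gives n = 2; the reaction quotient is Q = [Cd²⁺]/[Sn²⁺] = 0.100.
At 25 °C, E = E° − (0.0592/n) log Q = 0.26 − (0.0592/2)(-1.000) = 0.260 + 0.030 = 0.290 V.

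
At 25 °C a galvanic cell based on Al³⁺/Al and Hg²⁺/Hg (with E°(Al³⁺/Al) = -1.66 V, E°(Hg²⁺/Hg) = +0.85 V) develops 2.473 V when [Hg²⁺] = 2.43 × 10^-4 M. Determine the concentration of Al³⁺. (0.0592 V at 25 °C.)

2.8 × 10^-4 M

From the Nernst equation, log Q = n(E° − E)/0.0592 = 6(2.51 − 2.473)/0.0592 = 3.750, so Q = 5620.
With Q = [Al³⁺]^2/[Hg²⁺]^3 and the known concentrations, [Al³⁺]^2 in the numerator gives [Al³⁺] = 2.8 × 10^-4 M.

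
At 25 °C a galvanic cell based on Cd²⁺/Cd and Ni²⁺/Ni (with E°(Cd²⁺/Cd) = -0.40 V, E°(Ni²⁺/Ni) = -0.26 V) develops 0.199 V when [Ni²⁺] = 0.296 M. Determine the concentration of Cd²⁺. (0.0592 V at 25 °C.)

From the Nernst equation, log Q = n(E° − E)/0.0592 = 2(0.14 − 0.199)/0.0592 = -1.993, so Q = 0.0102.
With Q = [Cd²⁺]/[Ni²⁺] and the known concentrations, [Cd²⁺] in the numerator gives [Cd²⁺] = 0.003 M.

0.003 M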